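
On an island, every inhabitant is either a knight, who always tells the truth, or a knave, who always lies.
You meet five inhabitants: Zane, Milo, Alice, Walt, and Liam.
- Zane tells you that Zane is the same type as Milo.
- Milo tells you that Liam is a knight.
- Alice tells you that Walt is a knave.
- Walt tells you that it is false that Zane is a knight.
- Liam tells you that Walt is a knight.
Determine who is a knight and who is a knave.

Zane is a knave, Milo is a knight, Alice is a knave, Walt is a knight, and Liam is a knight.

Zane (knave): "Zane is the same type as Milo" — False. ✓
Milo is a knight, so "Liam is a knight" must be True — and it is.
Alice is a knave, and the claim "Walt is a knave" is indeed False.
Since Walt is a knight, "it is false that Zane is a knight" needs to be True, which holds.
Liam (knight): "Walt is a knight" — True. ✓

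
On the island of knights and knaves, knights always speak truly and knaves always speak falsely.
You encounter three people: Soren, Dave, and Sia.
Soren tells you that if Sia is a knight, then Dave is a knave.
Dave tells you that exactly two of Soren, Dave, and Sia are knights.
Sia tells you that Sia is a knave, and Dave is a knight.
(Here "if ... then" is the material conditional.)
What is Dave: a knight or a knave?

Dave is a knave.

Consistent assignments: {Soren=knight, Dave=knave, Sia=knave}
In every consistent assignment, Dave is a knave.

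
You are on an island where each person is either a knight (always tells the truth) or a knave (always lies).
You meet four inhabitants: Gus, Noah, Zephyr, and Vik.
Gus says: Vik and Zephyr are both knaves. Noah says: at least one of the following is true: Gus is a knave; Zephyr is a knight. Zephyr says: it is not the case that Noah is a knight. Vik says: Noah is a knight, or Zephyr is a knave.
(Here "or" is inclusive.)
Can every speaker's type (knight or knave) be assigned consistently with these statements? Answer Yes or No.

One consistent assignment: Gus=knave, Noah=knight, Zephyr=knave, Vik=knight.

Yes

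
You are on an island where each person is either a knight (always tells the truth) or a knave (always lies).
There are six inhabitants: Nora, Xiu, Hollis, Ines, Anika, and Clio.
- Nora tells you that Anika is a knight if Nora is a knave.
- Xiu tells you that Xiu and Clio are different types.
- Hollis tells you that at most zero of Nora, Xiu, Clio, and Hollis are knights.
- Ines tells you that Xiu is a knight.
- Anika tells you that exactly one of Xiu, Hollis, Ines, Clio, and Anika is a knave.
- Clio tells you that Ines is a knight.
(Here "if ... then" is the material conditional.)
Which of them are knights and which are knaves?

Nora is a knight, Xiu is a knave, Hollis is a knave, Ines is a knave, Anika is a knave, and Clio is a knave.

Nora is a knight, and the claim "Anika is a knight if Nora is a knave" is indeed true.
As a knave, Xiu's statement "Xiu and Clio are different types" should be false; it is.
Hollis (knave): "at most zero of Nora, Xiu, Clio, and Hollis are knights" — false. ✓
As a knave, Ines's statement "Xiu is a knight" should be false; it is.
Anika is a knave, so "exactly one of Xiu, Hollis, Ines, Clio, and Anika is a knave" must be false — and it is.
Clio is a knave, so "Ines is a knight" must be false — and it is.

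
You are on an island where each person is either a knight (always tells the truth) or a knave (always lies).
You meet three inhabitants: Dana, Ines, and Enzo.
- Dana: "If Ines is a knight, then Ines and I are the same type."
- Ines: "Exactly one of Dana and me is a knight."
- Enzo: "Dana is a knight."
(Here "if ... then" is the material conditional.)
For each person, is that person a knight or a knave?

Knights: Ines. Knaves: Dana and Enzo.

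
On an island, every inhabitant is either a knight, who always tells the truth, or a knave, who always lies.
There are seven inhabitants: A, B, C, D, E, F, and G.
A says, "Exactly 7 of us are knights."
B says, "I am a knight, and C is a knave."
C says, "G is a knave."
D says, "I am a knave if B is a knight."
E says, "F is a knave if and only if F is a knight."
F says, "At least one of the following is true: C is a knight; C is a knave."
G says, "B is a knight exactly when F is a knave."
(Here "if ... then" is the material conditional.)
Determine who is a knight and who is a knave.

Knights: D, F, and G. Knaves: A, B, C, and E.

A is a knave, and the claim "exactly 7 of us are knights" is indeed false.
B is a knave; "I am a knight, and C is a knave" is false, as required.
As a knave, C's statement "G is a knave" should be false; it is.
D (knight): "I am a knave if B is a knight" — True. ✓
E is a knave, and the claim "F is a knave if and only if F is a knight" is indeed false.
F is a knight; "at least one of the following is true: C is a knight; C is a knave" is True, as required.
G is a knight, and the claim "B is a knight exactly when F is a knave" is indeed True.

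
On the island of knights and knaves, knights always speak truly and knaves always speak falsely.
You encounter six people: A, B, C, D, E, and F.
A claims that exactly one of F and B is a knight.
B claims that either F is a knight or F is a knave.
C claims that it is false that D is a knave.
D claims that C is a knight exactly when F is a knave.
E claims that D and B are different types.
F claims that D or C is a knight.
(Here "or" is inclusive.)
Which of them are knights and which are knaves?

Since A is a knight, "exactly one of F and B is a knight" needs to be True, which holds.
Since B is a knight, "either F is a knight or F is a knave" needs to be True, which holds.
As a knave, C's statement "it is false that D is a knave" should be False; it is.
D (knave): "C is a knight exactly when F is a knave" — False. ✓
E is a knight, and the claim "D and B are different types" is indeed True.
F (knave): "D or C is a knight" — False. ✓

A is a knight, B is a knight, C is a knave, D is a knave, E is a knight, and F is a knave.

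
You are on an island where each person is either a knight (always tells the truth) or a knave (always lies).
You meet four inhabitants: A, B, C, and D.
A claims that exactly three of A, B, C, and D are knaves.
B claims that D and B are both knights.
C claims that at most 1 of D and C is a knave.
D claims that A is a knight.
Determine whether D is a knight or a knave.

Consistent assignments: {A=knave, B=knave, C=knave, D=knave}
In every consistent assignment, D is a knave.

D is a knave.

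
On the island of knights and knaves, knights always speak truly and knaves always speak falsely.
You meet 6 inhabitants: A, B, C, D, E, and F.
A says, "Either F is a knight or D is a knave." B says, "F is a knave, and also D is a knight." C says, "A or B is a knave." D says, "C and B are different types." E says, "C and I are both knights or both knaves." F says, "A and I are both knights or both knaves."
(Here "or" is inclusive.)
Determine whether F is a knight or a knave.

F is a knight.

Consistent assignments: {A=knight, B=knave, C=knight, D=knight, E=knight, F=knight}; {A=knight, B=knave, C=knight, D=knight, E=knave, F=knight}
In every consistent assignment, F is a knight.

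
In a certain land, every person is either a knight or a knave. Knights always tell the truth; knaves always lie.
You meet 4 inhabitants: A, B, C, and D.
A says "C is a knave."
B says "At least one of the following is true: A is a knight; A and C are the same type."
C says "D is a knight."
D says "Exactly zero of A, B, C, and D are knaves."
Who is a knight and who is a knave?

Knights: A and B. Knaves: C and D.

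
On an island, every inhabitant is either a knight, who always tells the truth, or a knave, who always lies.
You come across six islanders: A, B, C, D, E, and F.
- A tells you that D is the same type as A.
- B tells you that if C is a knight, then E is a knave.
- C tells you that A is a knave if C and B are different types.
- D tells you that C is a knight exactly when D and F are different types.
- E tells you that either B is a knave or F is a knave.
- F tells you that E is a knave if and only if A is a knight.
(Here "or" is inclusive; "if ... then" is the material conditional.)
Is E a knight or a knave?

E is a knave.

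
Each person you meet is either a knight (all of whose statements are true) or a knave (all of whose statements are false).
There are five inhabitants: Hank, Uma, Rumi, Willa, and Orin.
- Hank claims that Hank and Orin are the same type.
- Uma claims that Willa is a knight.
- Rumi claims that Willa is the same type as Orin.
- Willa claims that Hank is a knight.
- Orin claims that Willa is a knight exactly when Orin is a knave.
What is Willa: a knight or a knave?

Willa is a knave.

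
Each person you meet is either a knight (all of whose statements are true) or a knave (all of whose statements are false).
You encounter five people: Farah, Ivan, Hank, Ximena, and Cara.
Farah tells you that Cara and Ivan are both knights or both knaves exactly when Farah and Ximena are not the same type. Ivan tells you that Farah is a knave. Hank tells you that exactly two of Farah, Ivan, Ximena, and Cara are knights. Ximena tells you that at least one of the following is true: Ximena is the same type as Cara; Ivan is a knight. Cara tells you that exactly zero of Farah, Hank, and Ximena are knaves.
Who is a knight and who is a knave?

Farah is a knave, Ivan is a knight, Hank is a knight, Ximena is a knight, and Cara is a knave.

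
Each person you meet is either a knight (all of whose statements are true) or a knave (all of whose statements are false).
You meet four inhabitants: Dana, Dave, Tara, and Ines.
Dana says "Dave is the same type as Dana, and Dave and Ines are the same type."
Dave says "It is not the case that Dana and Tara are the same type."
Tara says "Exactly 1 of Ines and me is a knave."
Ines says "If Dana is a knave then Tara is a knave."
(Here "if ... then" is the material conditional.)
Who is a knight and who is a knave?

Dana is a knave, Dave is a knight, Tara is a knight, and Ines is a knave.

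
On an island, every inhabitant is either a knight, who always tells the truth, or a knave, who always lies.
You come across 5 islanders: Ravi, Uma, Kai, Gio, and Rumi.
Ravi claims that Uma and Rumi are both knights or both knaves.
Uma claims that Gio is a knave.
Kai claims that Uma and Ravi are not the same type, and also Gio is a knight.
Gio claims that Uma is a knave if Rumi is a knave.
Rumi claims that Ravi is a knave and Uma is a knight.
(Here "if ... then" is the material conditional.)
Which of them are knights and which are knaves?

Knights: Ravi, Kai, and Gio. Knaves: Uma and Rumi.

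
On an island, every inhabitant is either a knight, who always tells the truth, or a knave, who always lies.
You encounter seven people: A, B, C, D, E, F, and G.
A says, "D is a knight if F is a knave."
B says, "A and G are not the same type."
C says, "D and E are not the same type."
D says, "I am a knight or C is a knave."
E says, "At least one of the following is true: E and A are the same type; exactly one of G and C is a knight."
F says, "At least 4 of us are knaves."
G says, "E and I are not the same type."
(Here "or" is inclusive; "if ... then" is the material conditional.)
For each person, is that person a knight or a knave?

A is a knight, B is a knave, C is a knight, D is a knight, E is a knave, F is a knave, and G is a knight.

A (knight): "D is a knight if F is a knave" — True. ✓
B is a knave; "A and G are not the same type" is False, as required.
C is a knight, and the claim "D and E are not the same type" is indeed True.
D is a knight, so "I am a knight or C is a knave" must be True — and it is.
E is a knave, so "at least one of the following is true: E and A are the same type; exactly one of G and C is a knight" must be False — and it is.
F (knave): "at least 4 of us are knaves" — False. ✓
As a knight, G's statement "E and I are not the same type" should be True; it is.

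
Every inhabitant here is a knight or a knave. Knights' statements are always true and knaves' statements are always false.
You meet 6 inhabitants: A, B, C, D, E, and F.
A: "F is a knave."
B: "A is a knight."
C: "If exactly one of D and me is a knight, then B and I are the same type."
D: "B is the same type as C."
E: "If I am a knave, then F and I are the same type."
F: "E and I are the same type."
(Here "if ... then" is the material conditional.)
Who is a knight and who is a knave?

Knights: A, B, C, D, and E. Knaves: F.

A is a knight; "F is a knave" is True, as required.
B (knight): "A is a knight" — True. ✓
C is a knight, so "if exactly one of D and me is a knight, then B and I are the same type" must be True — and it is.
D is a knight, so "B is the same type as C" must be True — and it is.
As a knight, E's statement "if I am a knave, then F and I are the same type" should be True; it is.
F is a knave, and the claim "E and I are the same type" is indeed False.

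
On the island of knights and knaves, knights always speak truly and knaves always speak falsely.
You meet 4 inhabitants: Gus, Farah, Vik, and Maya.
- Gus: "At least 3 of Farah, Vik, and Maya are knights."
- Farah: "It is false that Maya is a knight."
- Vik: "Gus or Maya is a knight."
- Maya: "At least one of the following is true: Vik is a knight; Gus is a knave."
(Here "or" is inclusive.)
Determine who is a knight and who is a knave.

Suppose Gus is a knight. Then Gus's statement "at least 3 of Farah, Vik, and Maya are knights" would have to be true. Checking the 8 ways to assign the others, none is consistent with every speaker.
(For instance, with Farah=knave, Vik=knight, Maya=knight, Gus's claim "at least 3 of Farah, Vik, and Maya are knights" comes out false where it would need to be true.)
So Gus must be a knave, making "at least 3 of Farah, Vik, and Maya are knights" false. Taking Gus=knave, Farah=knave, Vik=knight, Maya=knight, each remaining statement checks out:
  Farah (knave): "it is false that Maya is a knight" — false. ✓
  Vik (knight): "Gus or Maya is a knight" — true. ✓
  Maya (knight): "at least one of the following is true: Vik is a knight; Gus is a knave" — true. ✓
This is the unique consistent assignment.

Gus is a knave, Farah is a knave, Vik is a knight, and Maya is a knight.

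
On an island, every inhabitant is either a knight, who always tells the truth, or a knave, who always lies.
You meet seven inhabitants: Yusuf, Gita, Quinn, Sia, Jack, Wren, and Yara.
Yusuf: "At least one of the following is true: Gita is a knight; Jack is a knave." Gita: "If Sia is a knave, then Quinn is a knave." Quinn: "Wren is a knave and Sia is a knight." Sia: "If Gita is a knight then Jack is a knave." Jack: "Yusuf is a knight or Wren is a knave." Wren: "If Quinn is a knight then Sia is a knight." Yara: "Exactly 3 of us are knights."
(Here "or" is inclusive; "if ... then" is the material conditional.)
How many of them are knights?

4

The unique consistent assignment is Yusuf=knight, Gita=knight, Quinn=knave, Sia=knave, Jack=knight, Wren=knight, Yara=knave.
That has 4 knights.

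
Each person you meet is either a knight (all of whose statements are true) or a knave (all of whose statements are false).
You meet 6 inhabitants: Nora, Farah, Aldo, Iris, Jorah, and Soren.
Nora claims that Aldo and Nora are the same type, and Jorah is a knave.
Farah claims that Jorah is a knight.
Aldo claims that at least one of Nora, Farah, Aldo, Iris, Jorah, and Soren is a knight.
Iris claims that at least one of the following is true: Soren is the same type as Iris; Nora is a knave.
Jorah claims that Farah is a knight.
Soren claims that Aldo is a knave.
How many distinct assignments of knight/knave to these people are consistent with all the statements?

2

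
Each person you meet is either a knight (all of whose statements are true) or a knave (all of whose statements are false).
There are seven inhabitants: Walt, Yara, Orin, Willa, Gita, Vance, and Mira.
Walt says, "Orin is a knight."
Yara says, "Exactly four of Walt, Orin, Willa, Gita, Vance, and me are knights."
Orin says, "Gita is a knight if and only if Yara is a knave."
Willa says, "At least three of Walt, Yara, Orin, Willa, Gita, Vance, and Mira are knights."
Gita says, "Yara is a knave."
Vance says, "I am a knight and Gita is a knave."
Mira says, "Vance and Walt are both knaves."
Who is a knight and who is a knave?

Walt is a knight; "Orin is a knight" is True, as required.
Since Yara is a knight, "exactly four of Walt, Orin, Willa, Gita, Vance, and me are knights" needs to be True, which holds.
Orin (knight): "Gita is a knight if and only if Yara is a knave" — True. ✓
Willa is a knight, and the claim "at least three of Walt, Yara, Orin, Willa, Gita, Vance, and Mira are knights" is indeed True.
Gita is a knave, so "Yara is a knave" must be False — and it is.
Vance is a knave, and the claim "I am a knight and Gita is a knave" is indeed False.
Mira is a knave, and the claim "Vance and Walt are both knaves" is indeed False.

Walt is a knight, Yara is a knight, Orin is a knight, Willa is a knight, Gita is a knave, Vance is a knave, and Mira is a knave.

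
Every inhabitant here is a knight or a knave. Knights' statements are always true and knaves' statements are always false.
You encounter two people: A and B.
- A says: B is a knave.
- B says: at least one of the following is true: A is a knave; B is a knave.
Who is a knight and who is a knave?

A is a knave and B is a knight.

A is a knave; "B is a knave" is false, as required.
B is a knight, so "at least one of the following is true: A is a knave; B is a knave" must be True — and it is.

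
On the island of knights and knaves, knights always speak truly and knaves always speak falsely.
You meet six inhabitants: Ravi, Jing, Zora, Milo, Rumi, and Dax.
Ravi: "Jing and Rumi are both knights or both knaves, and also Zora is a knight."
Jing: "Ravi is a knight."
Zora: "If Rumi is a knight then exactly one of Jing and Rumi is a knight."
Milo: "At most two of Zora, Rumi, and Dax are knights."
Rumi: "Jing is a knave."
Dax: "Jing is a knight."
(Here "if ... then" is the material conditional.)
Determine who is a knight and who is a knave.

As a knave, Ravi's statement "Jing and Rumi are both knights or both knaves, and also Zora is a knight" should be false; it is.
Jing is a knave, so "Ravi is a knight" must be false — and it is.
As a knight, Zora's statement "if Rumi is a knight then exactly one of Jing and Rumi is a knight" should be True; it is.
As a knight, Milo's statement "at most two of Zora, Rumi, and Dax are knights" should be True; it is.
Rumi is a knight, and the claim "Jing is a knave" is indeed True.
Dax is a knave; "Jing is a knight" is false, as required.

Knights: Zora, Milo, and Rumi. Knaves: Ravi, Jing, and Dax.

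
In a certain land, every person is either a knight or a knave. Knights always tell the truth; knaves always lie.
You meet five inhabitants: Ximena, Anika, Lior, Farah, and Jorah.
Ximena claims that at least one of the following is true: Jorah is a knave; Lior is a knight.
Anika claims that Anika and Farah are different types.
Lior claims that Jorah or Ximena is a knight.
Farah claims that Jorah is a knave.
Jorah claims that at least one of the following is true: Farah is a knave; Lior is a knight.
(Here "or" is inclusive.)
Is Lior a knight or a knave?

Consistent assignments: {Ximena=knight, Anika=knight, Lior=knight, Farah=knave, Jorah=knight}; {Ximena=knight, Anika=knave, Lior=knight, Farah=knave, Jorah=knight}
In every consistent assignment, Lior is a knight.

Lior is a knight.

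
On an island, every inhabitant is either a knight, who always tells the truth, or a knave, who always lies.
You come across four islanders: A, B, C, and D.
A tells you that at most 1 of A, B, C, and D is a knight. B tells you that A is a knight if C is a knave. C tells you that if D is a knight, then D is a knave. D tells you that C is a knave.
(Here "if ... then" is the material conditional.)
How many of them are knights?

The unique consistent assignment is A=knave, B=knight, C=knight, D=knave.
That has 2 knights.

2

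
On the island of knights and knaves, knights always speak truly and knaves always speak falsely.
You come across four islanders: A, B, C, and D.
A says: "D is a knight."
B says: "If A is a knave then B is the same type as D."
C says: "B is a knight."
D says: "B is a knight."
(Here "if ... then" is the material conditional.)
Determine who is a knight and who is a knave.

A is a knight, B is a knight, C is a knight, and D is a knight.

Since A is a knight, "D is a knight" needs to be True, which holds.
B is a knight, and the claim "if A is a knave then B is the same type as D" is indeed True.
C is a knight, and the claim "B is a knight" is indeed True.
D is a knight, so "B is a knight" must be True — and it is.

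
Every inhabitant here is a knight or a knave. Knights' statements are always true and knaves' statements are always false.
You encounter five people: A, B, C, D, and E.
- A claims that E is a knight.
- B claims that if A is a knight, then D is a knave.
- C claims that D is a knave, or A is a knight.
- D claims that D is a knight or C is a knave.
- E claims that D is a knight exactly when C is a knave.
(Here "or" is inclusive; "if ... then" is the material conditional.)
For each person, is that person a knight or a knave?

As a knight, A's statement "E is a knight" should be True; it is.
B (knight): "if A is a knight, then D is a knave" — True. ✓
C is a knight; "D is a knave, or A is a knight" is True, as required.
D is a knave, so "D is a knight or C is a knave" must be False — and it is.
As a knight, E's statement "D is a knight exactly when C is a knave" should be True; it is.

A is a knight, B is a knight, C is a knight, D is a knave, and E is a knight.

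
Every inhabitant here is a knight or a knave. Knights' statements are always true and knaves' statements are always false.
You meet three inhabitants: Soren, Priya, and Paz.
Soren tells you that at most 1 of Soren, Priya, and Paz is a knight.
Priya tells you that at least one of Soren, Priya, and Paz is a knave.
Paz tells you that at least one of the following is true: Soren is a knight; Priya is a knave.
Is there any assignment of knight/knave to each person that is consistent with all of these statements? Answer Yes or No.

No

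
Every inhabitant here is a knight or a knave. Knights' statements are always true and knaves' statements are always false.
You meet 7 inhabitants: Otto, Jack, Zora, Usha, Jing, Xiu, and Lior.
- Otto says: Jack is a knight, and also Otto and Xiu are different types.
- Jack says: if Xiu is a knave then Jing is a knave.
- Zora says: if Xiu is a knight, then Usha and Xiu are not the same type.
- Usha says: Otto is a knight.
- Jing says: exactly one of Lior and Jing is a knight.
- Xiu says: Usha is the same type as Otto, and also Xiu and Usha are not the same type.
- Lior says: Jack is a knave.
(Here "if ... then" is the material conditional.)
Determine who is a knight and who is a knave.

Otto is a knave, Jack is a knight, Zora is a knight, Usha is a knave, Jing is a knave, Xiu is a knave, and Lior is a knave.

Since Otto is a knave, "Jack is a knight, and also Otto and Xiu are different types" needs to be False, which holds.
Jack is a knight; "if Xiu is a knave then Jing is a knave" is true, as required.
Zora is a knight, and the claim "if Xiu is a knight, then Usha and Xiu are not the same type" is indeed true.
Usha is a knave; "Otto is a knight" is False, as required.
As a knave, Jing's statement "exactly one of Lior and Jing is a knight" should be False; it is.
As a knave, Xiu's statement "Usha is the same type as Otto, and also Xiu and Usha are not the same type" should be False; it is.
Lior is a knave; "Jack is a knave" is False, as required.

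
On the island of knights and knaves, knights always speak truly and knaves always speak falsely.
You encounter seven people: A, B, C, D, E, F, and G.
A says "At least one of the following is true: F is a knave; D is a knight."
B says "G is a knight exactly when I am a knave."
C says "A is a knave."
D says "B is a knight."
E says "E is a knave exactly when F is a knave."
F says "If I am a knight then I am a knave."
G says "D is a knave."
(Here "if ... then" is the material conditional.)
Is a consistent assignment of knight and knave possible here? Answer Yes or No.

No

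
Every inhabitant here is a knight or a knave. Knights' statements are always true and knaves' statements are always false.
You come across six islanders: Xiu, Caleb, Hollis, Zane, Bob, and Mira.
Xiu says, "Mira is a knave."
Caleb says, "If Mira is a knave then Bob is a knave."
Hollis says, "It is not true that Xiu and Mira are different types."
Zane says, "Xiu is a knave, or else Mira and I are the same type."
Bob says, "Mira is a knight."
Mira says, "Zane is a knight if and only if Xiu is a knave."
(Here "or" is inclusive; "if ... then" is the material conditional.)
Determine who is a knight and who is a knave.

Knights: Caleb, Zane, Bob, and Mira. Knaves: Xiu and Hollis.

Since Xiu is a knave, "Mira is a knave" needs to be false, which holds.
Since Caleb is a knight, "if Mira is a knave then Bob is a knave" needs to be true, which holds.
Hollis is a knave, and the claim "it is not true that Xiu and Mira are different types" is indeed false.
As a knight, Zane's statement "Xiu is a knave, or else Mira and I are the same type" should be true; it is.
Bob is a knight; "Mira is a knight" is true, as required.
Mira (knight): "Zane is a knight if and only if Xiu is a knave" — true. ✓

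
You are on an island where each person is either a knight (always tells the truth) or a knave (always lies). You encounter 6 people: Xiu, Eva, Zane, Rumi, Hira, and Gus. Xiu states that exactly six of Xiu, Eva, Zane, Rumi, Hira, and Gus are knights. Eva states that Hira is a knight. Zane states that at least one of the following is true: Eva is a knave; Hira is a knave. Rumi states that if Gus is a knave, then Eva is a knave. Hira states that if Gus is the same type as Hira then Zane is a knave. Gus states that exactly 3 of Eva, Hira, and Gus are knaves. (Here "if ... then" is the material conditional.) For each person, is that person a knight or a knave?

Xiu is a knave; "exactly six of Xiu, Eva, Zane, Rumi, Hira, and Gus are knights" is false, as required.
Eva (knight): "Hira is a knight" — true. ✓
Zane (knave): "at least one of the following is true: Eva is a knave; Hira is a knave" — false. ✓
Rumi is a knave; "if Gus is a knave, then Eva is a knave" is false, as required.
Since Hira is a knight, "if Gus is the same type as Hira then Zane is a knave" needs to be true, which holds.
Since Gus is a knave, "exactly 3 of Eva, Hira, and Gus are knaves" needs to be false, which holds.

Xiu is a knave, Eva is a knight, Zane is a knave, Rumi is a knave, Hira is a knight, and Gus is a knave.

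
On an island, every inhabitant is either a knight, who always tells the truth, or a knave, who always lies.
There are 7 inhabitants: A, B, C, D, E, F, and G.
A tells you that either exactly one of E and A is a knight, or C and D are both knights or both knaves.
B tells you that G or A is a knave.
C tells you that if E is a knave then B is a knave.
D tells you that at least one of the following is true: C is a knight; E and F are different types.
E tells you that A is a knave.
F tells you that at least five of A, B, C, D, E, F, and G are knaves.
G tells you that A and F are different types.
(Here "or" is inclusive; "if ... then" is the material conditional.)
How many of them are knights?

4

The unique consistent assignment is A=knight, B=knave, C=knight, D=knight, E=knave, F=knave, G=knight.
That has 4 knights.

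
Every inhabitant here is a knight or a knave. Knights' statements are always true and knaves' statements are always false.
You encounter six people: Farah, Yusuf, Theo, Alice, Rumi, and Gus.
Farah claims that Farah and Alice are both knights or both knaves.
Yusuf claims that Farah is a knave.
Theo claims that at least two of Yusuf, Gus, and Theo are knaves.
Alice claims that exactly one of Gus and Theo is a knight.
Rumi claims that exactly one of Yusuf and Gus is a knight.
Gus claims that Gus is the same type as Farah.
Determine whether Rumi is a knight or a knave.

Rumi is a knave.

Consistent assignments: {Farah=knight, Yusuf=knave, Theo=knight, Alice=knight, Rumi=knave, Gus=knave}
In every consistent assignment, Rumi is a knave.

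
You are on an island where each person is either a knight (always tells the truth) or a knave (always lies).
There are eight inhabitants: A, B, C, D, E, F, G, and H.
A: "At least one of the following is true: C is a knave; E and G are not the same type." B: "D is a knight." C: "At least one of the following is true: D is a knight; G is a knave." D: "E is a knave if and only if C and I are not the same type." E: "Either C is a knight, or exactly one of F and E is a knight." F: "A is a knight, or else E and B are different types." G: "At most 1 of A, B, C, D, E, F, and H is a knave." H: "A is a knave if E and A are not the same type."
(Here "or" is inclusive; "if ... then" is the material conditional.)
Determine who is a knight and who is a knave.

A is a knight, so "at least one of the following is true: C is a knave; E and G are not the same type" must be True — and it is.
B is a knave; "D is a knight" is False, as required.
C is a knight, and the claim "at least one of the following is true: D is a knight; G is a knave" is indeed True.
D is a knave, and the claim "E is a knave if and only if C and I are not the same type" is indeed False.
Since E is a knight, "either C is a knight, or exactly one of F and E is a knight" needs to be True, which holds.
F is a knight, so "A is a knight, or else E and B are different types" must be True — and it is.
Since G is a knave, "at most 1 of A, B, C, D, E, F, and H is a knave" needs to be False, which holds.
H is a knight; "A is a knave if E and A are not the same type" is True, as required.

A is a knight, B is a knave, C is a knight, D is a knave, E is a knight, F is a knight, G is a knave, and H is a knight.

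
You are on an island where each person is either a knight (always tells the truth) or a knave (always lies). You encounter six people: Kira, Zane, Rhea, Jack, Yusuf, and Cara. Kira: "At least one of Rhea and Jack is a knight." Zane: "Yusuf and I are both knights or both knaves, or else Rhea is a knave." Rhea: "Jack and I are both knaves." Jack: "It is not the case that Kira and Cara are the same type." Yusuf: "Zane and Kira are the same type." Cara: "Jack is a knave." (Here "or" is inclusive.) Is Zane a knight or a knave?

Consistent assignments: {Kira=knight, Zane=knight, Rhea=knave, Jack=knight, Yusuf=knight, Cara=knave}
In every consistent assignment, Zane is a knight.

Zane is a knight.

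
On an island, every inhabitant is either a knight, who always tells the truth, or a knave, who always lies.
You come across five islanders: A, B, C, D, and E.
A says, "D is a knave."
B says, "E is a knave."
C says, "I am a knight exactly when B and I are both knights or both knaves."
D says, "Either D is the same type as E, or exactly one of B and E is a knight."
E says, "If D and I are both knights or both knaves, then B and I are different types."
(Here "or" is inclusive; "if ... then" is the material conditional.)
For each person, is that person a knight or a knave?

A is a knave, B is a knave, C is a knave, D is a knight, and E is a knight.

Since A is a knave, "D is a knave" needs to be false, which holds.
B (knave): "E is a knave" — false. ✓
C (knave): "I am a knight exactly when B and I are both knights or both knaves" — false. ✓
D (knight): "either D is the same type as E, or exactly one of B and E is a knight" — True. ✓
E is a knight, so "if D and I are both knights or both knaves, then B and I are different types" must be True — and it is.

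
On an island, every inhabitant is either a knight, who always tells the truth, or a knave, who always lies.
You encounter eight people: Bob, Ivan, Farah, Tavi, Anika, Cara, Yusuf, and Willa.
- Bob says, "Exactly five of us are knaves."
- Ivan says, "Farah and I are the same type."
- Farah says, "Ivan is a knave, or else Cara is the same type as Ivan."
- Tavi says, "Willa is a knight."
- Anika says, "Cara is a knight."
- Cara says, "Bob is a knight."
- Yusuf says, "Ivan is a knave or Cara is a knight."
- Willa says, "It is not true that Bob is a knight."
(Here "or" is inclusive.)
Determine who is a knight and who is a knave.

Knights: Farah, Tavi, Yusuf, and Willa. Knaves: Bob, Ivan, Anika, and Cara.

Bob is a knave; "exactly five of us are knaves" is False, as required.
As a knave, Ivan's statement "Farah and I are the same type" should be False; it is.
Since Farah is a knight, "Ivan is a knave, or else Cara is the same type as Ivan" needs to be true, which holds.
As a knight, Tavi's statement "Willa is a knight" should be true; it is.
As a knave, Anika's statement "Cara is a knight" should be False; it is.
As a knave, Cara's statement "Bob is a knight" should be False; it is.
Yusuf is a knight, so "Ivan is a knave or Cara is a knight" must be true — and it is.
Since Willa is a knight, "it is not true that Bob is a knight" needs to be true, which holds.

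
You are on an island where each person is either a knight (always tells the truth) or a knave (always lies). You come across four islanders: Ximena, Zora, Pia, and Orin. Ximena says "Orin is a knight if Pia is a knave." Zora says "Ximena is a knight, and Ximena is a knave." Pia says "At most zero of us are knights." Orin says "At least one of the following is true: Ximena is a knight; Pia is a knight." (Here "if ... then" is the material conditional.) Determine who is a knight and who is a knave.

Knights: Ximena and Orin. Knaves: Zora and Pia.

Ximena is a knight, and the claim "Orin is a knight if Pia is a knave" is indeed true.
Zora is a knave, and the claim "Ximena is a knight, and Ximena is a knave" is indeed False.
Pia is a knave; "at most zero of us are knights" is False, as required.
Orin (knight): "at least one of the following is true: Ximena is a knight; Pia is a knight" — true. ✓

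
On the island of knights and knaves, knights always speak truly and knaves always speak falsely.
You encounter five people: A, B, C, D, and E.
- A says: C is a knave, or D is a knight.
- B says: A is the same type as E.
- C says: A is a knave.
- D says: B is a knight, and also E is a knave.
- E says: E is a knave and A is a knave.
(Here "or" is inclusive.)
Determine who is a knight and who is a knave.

Suppose A is a knave. Then A's statement "C is a knave, or D is a knight" would have to be false. Checking the 16 ways to assign the others, none is consistent with every speaker.
(For instance, with B=knave, C=knave, D=knave, E=knave, A's claim "C is a knave, or D is a knight" comes out true where it would need to be false.)
So A must be a knight, making "C is a knave, or D is a knight" true. Taking A=knight, B=knave, C=knave, D=knave, E=knave, each remaining statement checks out:
  B (knave): "A is the same type as E" — false. ✓
  C (knave): "A is a knave" — false. ✓
  D (knave): "B is a knight, and also E is a knave" — false. ✓
  E (knave): "E is a knave and A is a knave" — false. ✓
This is the unique consistent assignment.

A is a knight, B is a knave, C is a knave, D is a knave, and E is a knave.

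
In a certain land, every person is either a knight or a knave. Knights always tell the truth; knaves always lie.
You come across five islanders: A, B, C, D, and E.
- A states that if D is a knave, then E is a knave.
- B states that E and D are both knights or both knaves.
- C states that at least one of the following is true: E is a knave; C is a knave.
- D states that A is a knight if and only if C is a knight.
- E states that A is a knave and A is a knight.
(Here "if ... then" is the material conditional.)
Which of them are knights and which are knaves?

A is a knight; "if D is a knave, then E is a knave" is true, as required.
B is a knave, and the claim "E and D are both knights or both knaves" is indeed False.
C (knight): "at least one of the following is true: E is a knave; C is a knave" — true. ✓
D is a knight; "A is a knight if and only if C is a knight" is true, as required.
Since E is a knave, "A is a knave and A is a knight" needs to be False, which holds.

Knights: A, C, and D. Knaves: B and E.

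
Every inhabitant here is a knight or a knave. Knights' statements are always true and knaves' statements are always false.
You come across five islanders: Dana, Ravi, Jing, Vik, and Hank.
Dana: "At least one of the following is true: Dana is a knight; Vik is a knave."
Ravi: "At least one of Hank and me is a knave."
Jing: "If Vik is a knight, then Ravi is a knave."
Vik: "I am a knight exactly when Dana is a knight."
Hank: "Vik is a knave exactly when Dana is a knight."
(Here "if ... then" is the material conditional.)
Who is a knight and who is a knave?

Dana is a knight, Ravi is a knight, Jing is a knave, Vik is a knight, and Hank is a knave.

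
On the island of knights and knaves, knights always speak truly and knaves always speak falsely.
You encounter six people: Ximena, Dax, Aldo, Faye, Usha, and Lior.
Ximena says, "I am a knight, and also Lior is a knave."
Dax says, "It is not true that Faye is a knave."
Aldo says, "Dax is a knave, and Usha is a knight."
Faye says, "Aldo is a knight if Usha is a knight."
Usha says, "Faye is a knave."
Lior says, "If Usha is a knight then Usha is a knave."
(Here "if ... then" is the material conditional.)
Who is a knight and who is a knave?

Ximena is a knave, Dax is a knight, Aldo is a knave, Faye is a knight, Usha is a knave, and Lior is a knight.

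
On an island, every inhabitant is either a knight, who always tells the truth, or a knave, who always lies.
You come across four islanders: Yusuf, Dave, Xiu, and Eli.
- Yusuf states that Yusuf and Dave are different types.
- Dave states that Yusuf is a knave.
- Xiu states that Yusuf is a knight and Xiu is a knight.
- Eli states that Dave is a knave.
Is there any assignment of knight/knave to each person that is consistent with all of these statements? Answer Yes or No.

Yes

One consistent assignment: Yusuf=knight, Dave=knave, Xiu=knight, Eli=knight.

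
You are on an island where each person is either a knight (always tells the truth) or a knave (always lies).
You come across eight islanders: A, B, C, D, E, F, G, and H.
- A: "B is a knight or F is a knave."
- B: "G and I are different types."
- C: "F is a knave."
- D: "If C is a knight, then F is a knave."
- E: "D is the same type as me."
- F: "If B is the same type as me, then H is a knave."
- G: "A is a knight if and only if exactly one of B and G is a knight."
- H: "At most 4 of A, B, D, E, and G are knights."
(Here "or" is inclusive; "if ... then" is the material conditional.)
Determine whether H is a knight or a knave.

H is a knight.

Consistent assignments: {A=knight, B=knave, C=knight, D=knight, E=knight, F=knave, G=knave, H=knight}; {A=knight, B=knave, C=knight, D=knight, E=knave, F=knave, G=knave, H=knight}
In every consistent assignment, H is a knight.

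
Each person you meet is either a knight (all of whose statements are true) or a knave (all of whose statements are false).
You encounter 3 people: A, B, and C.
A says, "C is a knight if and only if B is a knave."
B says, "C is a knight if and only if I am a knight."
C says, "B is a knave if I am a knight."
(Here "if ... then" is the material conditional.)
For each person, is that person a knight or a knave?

A is a knight, B is a knave, and C is a knight.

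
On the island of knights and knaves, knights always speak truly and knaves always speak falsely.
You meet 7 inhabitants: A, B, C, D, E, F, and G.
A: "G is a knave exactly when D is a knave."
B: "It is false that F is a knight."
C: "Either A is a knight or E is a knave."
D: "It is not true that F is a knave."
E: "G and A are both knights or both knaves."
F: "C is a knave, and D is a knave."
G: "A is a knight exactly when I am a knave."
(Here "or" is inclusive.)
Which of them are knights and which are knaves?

A is a knave, B is a knight, C is a knight, D is a knave, E is a knave, F is a knave, and G is a knight.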